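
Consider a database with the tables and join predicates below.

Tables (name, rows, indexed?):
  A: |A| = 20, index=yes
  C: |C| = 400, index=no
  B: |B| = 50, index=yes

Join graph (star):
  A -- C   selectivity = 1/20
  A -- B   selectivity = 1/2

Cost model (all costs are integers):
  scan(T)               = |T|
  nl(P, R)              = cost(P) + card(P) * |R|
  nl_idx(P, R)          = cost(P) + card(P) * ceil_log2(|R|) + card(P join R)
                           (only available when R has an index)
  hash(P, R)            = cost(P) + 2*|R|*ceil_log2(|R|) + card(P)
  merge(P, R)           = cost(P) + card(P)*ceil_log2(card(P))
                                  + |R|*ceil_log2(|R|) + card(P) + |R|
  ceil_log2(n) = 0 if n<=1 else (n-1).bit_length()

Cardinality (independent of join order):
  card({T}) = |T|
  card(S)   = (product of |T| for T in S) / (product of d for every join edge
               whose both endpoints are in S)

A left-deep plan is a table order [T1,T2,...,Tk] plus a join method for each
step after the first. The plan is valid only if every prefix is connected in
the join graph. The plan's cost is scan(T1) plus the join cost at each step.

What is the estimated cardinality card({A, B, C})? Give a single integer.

10000

Tables in S: A(20), B(50), C(400)
Edges inside S: A-C(d=20), A-B(d=2)
numerator = 20 * 50 * 400 = 400000
denominator = 20 * 2 = 40
card(S) = 400000 / 40 = 10000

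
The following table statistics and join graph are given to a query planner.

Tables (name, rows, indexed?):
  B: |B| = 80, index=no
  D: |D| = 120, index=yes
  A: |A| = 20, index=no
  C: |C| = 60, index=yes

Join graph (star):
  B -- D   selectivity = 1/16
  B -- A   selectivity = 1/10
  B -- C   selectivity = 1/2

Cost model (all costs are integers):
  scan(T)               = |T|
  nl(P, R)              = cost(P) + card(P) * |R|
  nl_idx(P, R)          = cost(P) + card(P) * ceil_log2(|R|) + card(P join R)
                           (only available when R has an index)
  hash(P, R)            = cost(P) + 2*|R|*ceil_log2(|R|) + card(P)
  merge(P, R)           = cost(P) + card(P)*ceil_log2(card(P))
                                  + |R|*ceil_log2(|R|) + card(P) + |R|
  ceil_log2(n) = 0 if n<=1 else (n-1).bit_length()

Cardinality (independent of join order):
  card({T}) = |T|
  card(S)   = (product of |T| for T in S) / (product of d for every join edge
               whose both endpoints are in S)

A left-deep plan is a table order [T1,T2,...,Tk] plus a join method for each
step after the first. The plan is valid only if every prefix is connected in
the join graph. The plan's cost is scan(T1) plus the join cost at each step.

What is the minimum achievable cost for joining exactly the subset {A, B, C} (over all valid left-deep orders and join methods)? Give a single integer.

Selinger DP over subsets of {A,B,C}:
  {B}: scan cost=80, card=80
  {A}: scan cost=20, card=20
  {C}: scan cost=60, card=60
  {AB}: card=160; try (A,hash)→360, (B,merge)→780, (A,merge)→840, (B,hash)→1160, (B,nl)→1620, (A,nl)→1680; best=360 via (A,hash)
  {BC}: card=2400; try (C,hash)→880, (B,merge)→1120, (C,merge)→1140, (B,hash)→1240, (C,nl_idx)→2960, (B,nl)→4860 …(+1); best=880 via (C,hash)
  {ABC}: card=4800; try (C,hash)→1240, (C,merge)→2220, (A,hash)→3480, (C,nl_idx)→6120, (C,nl)→9960, (A,merge)→32200 …(+1); best=1240 via (C,hash)

1240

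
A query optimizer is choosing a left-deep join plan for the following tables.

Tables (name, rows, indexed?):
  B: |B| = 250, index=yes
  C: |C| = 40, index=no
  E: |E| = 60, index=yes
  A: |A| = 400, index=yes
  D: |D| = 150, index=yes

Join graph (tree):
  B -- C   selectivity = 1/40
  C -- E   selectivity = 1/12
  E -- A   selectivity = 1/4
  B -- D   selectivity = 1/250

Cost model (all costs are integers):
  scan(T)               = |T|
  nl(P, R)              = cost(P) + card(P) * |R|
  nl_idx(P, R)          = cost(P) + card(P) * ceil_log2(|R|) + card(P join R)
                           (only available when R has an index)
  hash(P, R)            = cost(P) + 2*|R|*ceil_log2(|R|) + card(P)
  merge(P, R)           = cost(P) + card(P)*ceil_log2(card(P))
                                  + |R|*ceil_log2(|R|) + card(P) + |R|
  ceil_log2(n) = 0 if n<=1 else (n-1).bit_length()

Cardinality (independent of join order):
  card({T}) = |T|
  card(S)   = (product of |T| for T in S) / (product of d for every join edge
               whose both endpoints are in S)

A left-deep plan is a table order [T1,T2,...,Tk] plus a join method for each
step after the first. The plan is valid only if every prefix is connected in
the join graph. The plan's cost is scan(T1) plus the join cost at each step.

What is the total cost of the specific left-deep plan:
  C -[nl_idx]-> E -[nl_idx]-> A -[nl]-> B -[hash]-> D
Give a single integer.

5149680

step 1: scan C: cost=40, card=40
step 2: join E via nl_idx
    card(P join E) = 40*60/(12) = 200
    cost = 40 + 40*6 + 200 = 480
step 3: join A via nl_idx
    card(P join A) = 200*400/(4) = 20000
    cost = 480 + 200*9 + 20000 = 22280
step 4: join B via nl
    card(P join B) = 20000*250/(40) = 125000
    cost = 22280 + 20000*250 = 5022280
step 5: join D via hash
    card(P join D) = 125000*150/(250) = 75000
    cost = 5022280 + 2*150*8 + 125000 = 5149680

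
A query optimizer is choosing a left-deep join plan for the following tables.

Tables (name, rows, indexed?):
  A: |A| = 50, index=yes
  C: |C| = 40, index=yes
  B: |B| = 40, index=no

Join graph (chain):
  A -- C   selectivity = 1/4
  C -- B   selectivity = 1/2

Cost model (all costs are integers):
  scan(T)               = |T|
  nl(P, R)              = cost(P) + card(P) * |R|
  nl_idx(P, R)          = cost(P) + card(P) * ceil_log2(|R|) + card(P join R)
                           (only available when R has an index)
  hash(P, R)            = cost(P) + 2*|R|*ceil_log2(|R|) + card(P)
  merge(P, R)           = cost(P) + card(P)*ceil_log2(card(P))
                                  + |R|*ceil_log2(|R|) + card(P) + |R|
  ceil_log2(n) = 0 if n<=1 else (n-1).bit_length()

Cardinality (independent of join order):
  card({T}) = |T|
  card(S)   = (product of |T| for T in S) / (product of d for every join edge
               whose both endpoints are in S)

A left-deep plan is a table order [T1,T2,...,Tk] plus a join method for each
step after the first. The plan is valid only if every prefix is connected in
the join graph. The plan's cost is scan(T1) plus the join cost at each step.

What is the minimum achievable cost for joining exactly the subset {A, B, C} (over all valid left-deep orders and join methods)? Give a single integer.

1560

Selinger DP over subsets of {A,B,C}:
  {A}: scan cost=50, card=50
  {C}: scan cost=40, card=40
  {B}: scan cost=40, card=40
  {AC}: card=500; try (C,hash)→580, (A,merge)→670, (C,merge)→680, (A,hash)→680, (A,nl_idx)→780, (C,nl_idx)→850 …(+2); best=580 via (C,hash)
  {BC}: card=800; try (C,hash)→560, (B,hash)→560, (C,merge)→600, (B,merge)→600, (C,nl_idx)→1080, (C,nl)→1640 …(+1); best=560 via (C,hash)
  {ABC}: card=10000; try (B,hash)→1560, (A,hash)→1960, (B,merge)→5860, (A,merge)→9710, (A,nl_idx)→15360, (B,nl)→20580 …(+1); best=1560 via (B,hash)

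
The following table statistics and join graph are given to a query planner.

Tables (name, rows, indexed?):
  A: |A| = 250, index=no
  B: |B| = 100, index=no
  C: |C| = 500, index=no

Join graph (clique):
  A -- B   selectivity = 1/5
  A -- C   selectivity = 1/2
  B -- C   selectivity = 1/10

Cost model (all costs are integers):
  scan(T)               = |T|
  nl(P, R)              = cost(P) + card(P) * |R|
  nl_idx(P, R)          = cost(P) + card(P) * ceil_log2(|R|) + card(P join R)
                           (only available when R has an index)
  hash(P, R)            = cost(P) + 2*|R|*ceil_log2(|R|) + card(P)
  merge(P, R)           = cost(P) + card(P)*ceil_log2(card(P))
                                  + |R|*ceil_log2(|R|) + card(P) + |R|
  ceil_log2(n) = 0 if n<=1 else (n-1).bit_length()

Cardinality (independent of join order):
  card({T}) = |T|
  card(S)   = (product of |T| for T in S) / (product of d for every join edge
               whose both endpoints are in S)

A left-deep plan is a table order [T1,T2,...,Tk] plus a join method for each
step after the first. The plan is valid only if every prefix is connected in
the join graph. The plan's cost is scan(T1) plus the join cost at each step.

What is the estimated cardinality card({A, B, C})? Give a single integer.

Tables in S: A(250), B(100), C(500)
Edges inside S: A-B(d=5), A-C(d=2), B-C(d=10)
numerator = 250 * 100 * 500 = 12500000
denominator = 5 * 2 * 10 = 100
card(S) = 12500000 / 100 = 125000

125000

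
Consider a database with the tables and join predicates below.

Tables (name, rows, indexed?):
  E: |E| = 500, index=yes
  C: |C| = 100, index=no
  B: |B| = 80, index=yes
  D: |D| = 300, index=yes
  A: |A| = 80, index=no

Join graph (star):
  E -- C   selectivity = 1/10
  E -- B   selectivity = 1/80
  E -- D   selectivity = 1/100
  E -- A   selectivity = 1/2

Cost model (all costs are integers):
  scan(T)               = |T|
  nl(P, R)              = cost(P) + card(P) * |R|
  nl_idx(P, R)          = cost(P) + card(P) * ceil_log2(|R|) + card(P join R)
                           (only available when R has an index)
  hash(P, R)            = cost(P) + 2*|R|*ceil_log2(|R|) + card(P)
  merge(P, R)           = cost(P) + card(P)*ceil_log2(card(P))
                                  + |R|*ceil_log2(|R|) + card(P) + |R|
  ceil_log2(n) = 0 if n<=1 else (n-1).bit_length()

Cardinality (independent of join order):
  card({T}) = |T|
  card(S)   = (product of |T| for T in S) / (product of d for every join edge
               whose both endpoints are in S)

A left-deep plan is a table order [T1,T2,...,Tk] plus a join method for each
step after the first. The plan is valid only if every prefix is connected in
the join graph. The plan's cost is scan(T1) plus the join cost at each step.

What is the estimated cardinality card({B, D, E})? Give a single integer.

1500

Tables in S: B(80), D(300), E(500)
Edges inside S: E-B(d=80), E-D(d=100)
numerator = 80 * 300 * 500 = 12000000
denominator = 80 * 100 = 8000
card(S) = 12000000 / 8000 = 1500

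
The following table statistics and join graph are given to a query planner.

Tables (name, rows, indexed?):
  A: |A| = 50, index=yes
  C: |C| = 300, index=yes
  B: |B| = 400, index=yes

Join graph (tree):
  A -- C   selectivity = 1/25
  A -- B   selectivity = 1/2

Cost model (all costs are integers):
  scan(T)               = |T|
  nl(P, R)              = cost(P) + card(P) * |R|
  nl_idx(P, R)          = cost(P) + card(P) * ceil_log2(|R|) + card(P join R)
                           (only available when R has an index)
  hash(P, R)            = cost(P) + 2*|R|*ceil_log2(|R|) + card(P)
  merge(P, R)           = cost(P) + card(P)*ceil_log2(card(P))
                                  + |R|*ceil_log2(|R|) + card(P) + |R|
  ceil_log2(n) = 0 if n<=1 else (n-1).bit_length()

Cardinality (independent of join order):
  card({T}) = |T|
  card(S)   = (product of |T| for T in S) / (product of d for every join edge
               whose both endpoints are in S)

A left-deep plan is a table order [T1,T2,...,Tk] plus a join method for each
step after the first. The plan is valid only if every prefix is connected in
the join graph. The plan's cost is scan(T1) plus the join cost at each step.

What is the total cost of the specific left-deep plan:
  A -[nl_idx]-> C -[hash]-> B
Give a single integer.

step 1: scan A: cost=50, card=50
step 2: join C via nl_idx
    card(P join C) = 50*300/(25) = 600
    cost = 50 + 50*9 + 600 = 1100
step 3: join B via hash
    card(P join B) = 600*400/(2) = 120000
    cost = 1100 + 2*400*9 + 600 = 8900

8900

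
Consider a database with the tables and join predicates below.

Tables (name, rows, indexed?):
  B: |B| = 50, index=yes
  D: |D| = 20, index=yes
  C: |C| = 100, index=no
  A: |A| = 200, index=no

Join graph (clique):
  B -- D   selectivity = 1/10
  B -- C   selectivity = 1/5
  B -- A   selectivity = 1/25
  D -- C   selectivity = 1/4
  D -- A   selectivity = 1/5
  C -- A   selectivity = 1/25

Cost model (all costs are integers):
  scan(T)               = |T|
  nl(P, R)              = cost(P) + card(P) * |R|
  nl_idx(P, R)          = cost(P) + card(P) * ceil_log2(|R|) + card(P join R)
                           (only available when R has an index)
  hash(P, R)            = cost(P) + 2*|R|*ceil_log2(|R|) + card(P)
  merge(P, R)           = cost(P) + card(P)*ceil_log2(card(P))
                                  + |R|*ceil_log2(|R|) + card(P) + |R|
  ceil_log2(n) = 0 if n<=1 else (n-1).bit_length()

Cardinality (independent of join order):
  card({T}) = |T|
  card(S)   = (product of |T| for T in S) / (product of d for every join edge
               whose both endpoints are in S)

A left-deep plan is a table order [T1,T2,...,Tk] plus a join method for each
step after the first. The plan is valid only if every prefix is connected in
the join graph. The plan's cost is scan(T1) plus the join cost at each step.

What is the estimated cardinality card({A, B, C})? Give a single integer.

Tables in S: A(200), B(50), C(100)
Edges inside S: B-C(d=5), B-A(d=25), C-A(d=25)
numerator = 200 * 50 * 100 = 1000000
denominator = 5 * 25 * 25 = 3125
card(S) = 1000000 / 3125 = 320

320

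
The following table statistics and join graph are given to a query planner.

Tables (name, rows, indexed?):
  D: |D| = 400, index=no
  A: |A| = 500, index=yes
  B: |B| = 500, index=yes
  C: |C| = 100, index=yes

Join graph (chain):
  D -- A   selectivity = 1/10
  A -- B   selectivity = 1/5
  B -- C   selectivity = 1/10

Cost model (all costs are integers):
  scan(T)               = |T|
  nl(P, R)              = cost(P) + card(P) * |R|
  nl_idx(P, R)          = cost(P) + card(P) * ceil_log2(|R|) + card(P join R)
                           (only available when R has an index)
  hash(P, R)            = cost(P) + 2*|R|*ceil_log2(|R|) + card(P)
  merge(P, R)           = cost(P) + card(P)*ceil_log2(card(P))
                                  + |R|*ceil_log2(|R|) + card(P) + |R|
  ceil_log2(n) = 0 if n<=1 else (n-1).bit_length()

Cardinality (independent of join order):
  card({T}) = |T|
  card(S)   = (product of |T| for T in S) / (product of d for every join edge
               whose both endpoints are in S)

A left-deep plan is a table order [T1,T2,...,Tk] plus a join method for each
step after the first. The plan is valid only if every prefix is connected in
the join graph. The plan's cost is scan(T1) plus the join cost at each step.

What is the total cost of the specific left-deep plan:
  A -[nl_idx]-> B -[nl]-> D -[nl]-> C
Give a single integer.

step 1: scan A: cost=500, card=500
step 2: join B via nl_idx
    card(P join B) = 500*500/(5) = 50000
    cost = 500 + 500*9 + 50000 = 55000
step 3: join D via nl
    card(P join D) = 50000*400/(10) = 2000000
    cost = 55000 + 50000*400 = 20055000
step 4: join C via nl
    card(P join C) = 2000000*100/(10) = 20000000
    cost = 20055000 + 2000000*100 = 220055000

220055000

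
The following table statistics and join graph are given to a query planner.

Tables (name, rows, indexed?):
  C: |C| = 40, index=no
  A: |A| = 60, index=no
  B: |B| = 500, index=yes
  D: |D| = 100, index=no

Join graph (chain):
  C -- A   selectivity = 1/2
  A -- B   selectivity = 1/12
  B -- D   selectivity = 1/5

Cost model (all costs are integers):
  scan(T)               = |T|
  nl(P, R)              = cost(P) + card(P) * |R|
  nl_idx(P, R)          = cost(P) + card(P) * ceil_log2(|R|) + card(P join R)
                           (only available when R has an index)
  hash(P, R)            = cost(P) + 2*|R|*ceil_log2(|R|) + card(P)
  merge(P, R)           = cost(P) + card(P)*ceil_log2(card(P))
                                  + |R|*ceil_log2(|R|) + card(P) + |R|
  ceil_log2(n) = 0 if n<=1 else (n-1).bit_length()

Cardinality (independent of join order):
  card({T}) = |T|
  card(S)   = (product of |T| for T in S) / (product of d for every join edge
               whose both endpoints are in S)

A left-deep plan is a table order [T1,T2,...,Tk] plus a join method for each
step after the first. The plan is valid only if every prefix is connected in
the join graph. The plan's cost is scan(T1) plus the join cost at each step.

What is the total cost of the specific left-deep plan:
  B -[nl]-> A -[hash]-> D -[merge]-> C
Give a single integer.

step 1: scan B: cost=500, card=500
step 2: join A via nl
    card(P join A) = 500*60/(12) = 2500
    cost = 500 + 500*60 = 30500
step 3: join D via hash
    card(P join D) = 2500*100/(5) = 50000
    cost = 30500 + 2*100*7 + 2500 = 34400
step 4: join C via merge
    card(P join C) = 50000*40/(2) = 1000000
    cost = 34400 + 50000*16 + 40*6 + 50000 + 40 = 884680

884680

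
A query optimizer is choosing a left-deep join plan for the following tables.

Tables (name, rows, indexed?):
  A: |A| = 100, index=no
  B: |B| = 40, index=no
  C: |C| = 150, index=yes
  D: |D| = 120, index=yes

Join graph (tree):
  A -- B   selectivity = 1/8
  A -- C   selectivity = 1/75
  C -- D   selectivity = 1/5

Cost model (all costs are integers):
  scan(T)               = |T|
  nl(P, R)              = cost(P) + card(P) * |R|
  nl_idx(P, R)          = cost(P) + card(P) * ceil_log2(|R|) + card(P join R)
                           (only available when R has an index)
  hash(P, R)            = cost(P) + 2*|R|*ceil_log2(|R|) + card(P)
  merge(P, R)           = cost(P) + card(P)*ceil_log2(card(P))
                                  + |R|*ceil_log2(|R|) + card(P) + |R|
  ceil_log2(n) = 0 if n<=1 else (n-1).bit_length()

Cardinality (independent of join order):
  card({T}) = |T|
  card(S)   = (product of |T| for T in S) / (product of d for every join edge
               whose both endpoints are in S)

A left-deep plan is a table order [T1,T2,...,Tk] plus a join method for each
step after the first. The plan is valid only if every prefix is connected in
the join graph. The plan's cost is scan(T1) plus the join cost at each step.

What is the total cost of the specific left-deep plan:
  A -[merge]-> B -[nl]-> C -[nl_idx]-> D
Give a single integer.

107180

step 1: scan A: cost=100, card=100
step 2: join B via merge
    card(P join B) = 100*40/(8) = 500
    cost = 100 + 100*7 + 40*6 + 100 + 40 = 1180
step 3: join C via nl
    card(P join C) = 500*150/(75) = 1000
    cost = 1180 + 500*150 = 76180
step 4: join D via nl_idx
    card(P join D) = 1000*120/(5) = 24000
    cost = 76180 + 1000*7 + 24000 = 107180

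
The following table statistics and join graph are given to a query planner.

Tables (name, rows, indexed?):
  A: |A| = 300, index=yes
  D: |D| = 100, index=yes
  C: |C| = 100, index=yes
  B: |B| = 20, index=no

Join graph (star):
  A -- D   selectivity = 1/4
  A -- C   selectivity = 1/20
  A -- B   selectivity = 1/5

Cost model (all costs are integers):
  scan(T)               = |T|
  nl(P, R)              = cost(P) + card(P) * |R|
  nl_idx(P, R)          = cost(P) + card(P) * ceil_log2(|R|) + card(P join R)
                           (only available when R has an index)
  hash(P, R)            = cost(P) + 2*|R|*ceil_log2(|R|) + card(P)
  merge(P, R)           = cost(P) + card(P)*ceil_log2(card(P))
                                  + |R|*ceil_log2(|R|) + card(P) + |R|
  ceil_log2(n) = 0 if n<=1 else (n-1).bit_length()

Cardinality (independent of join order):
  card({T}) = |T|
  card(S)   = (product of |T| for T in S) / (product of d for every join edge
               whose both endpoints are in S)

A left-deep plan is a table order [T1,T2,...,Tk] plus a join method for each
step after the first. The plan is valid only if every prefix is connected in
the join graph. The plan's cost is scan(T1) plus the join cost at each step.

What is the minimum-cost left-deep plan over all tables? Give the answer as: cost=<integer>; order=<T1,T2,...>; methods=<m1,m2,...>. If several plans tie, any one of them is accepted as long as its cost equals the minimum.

cost=10800; order=A,B,C,D; methods=hash,hash,hash

Selinger DP (subsets sized 1..n):
  {A}: scan cost=300, card=300
  {D}: scan cost=100, card=100
  {C}: scan cost=100, card=100
  {B}: scan cost=20, card=20
  {AD}: card=7500; try (D,hash)→2000, (A,merge)→3900, (D,merge)→4100, (A,hash)→5600, (A,nl_idx)→8500, (D,nl_idx)→9900 …(+2); best=2000 via (D,hash)
  {AC}: card=1500; try (C,hash)→2000, (A,nl_idx)→2500, (C,nl_idx)→3900, (A,merge)→3900, (C,merge)→4100, (A,hash)→5600 …(+2); best=2000 via (C,hash)
  {AB}: card=1200; try (B,hash)→800, (A,nl_idx)→1400, (A,merge)→3140, (B,merge)→3420, (A,hash)→5440, (A,nl)→6020 …(+1); best=800 via (B,hash)
  {ACD}: card=37500; try (D,hash)→4900, (C,hash)→10900, (D,merge)→20800, (D,nl_idx)→50000, (C,nl_idx)→92000, (C,merge)→107800 …(+2); best=4900 via (D,hash)
  {ABD}: card=30000; try (D,hash)→3400, (B,hash)→9700, (D,merge)→16000, (D,nl_idx)→39200, (B,merge)→107120, (D,nl)→120800 …(+1); best=3400 via (D,hash)
  {ABC}: card=6000; try (C,hash)→3400, (B,hash)→3700, (C,nl_idx)→15200, (C,merge)→16000, (B,merge)→20120, (B,nl)→32000 …(+1); best=3400 via (C,hash)
  {ABCD}: card=150000; try (D,hash)→10800, (C,hash)→34800, (B,hash)→42600, (D,merge)→88200, (D,nl_idx)→195400, (C,nl_idx)→363400 …(+5); best=10800 via (D,hash)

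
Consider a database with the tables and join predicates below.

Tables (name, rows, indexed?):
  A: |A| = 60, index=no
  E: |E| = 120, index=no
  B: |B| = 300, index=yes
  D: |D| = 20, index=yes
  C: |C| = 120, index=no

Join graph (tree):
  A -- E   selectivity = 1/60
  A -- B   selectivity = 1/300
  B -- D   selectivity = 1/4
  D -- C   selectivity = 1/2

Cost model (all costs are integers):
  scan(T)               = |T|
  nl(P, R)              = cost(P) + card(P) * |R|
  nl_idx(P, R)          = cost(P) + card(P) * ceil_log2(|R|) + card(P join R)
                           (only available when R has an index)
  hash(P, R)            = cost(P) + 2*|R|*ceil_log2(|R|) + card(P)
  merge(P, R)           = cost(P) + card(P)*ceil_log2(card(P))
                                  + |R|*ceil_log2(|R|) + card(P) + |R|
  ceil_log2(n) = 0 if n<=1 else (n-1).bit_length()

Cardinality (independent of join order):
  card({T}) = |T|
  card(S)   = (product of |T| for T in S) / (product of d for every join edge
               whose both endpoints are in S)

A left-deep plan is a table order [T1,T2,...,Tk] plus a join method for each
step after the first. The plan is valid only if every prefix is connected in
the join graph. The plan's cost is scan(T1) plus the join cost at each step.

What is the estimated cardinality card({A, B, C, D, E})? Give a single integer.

Tables in S: A(60), B(300), C(120), D(20), E(120)
Edges inside S: A-E(d=60), A-B(d=300), B-D(d=4), D-C(d=2)
numerator = 60 * 300 * 120 * 20 * 120 = 5184000000
denominator = 60 * 300 * 4 * 2 = 144000
card(S) = 5184000000 / 144000 = 36000

36000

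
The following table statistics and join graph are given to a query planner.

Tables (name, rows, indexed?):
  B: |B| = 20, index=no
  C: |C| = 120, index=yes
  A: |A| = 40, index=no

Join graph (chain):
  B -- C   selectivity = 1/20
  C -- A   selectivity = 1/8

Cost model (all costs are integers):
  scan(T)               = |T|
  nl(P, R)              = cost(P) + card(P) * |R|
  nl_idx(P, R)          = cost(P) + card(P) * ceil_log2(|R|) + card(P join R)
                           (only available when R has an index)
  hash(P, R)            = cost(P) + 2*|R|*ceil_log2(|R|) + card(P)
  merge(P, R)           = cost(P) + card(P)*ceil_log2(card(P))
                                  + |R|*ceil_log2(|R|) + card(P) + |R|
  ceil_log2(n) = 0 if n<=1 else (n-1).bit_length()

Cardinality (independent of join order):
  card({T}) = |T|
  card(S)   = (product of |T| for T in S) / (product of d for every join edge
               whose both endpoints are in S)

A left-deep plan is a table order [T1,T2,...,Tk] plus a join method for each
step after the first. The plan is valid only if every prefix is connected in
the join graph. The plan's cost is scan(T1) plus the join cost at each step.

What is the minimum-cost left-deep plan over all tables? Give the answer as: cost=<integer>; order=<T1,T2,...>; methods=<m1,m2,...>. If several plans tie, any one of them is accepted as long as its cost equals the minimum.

cost=880; order=B,C,A; methods=nl_idx,hash

Selinger DP (subsets sized 1..n):
  {B}: scan cost=20, card=20
  {C}: scan cost=120, card=120
  {A}: scan cost=40, card=40
  {BC}: card=120; try (C,nl_idx)→280, (B,hash)→440, (C,merge)→1100, (B,merge)→1200, (C,hash)→1720, (C,nl)→2420 …(+1); best=280 via (C,nl_idx)
  {AC}: card=600; try (A,hash)→720, (C,nl_idx)→920, (C,merge)→1280, (A,merge)→1360, (C,hash)→1760, (C,nl)→4840 …(+1); best=720 via (A,hash)
  {ABC}: card=600; try (A,hash)→880, (B,hash)→1520, (A,merge)→1520, (A,nl)→5080, (B,merge)→7440, (B,nl)→12720; best=880 via (A,hash)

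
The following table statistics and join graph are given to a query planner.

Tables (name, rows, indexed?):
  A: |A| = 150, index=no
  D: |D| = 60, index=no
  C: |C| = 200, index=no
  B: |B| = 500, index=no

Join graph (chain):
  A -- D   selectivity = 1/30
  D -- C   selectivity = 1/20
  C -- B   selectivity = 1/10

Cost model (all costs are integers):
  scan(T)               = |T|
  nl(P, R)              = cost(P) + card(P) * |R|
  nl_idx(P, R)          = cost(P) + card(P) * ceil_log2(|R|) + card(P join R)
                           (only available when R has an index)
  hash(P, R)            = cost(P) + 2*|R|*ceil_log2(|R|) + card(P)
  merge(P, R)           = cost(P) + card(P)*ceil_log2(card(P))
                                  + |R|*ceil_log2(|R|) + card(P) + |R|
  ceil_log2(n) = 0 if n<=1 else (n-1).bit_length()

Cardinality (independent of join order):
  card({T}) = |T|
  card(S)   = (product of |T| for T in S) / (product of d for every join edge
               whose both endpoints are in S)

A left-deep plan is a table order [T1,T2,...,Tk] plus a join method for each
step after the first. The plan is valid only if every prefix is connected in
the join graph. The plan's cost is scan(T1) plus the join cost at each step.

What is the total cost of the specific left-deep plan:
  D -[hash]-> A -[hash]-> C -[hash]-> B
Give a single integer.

step 1: scan D: cost=60, card=60
step 2: join A via hash
    card(P join A) = 60*150/(30) = 300
    cost = 60 + 2*150*8 + 60 = 2520
step 3: join C via hash
    card(P join C) = 300*200/(20) = 3000
    cost = 2520 + 2*200*8 + 300 = 6020
step 4: join B via hash
    card(P join B) = 3000*500/(10) = 150000
    cost = 6020 + 2*500*9 + 3000 = 18020

18020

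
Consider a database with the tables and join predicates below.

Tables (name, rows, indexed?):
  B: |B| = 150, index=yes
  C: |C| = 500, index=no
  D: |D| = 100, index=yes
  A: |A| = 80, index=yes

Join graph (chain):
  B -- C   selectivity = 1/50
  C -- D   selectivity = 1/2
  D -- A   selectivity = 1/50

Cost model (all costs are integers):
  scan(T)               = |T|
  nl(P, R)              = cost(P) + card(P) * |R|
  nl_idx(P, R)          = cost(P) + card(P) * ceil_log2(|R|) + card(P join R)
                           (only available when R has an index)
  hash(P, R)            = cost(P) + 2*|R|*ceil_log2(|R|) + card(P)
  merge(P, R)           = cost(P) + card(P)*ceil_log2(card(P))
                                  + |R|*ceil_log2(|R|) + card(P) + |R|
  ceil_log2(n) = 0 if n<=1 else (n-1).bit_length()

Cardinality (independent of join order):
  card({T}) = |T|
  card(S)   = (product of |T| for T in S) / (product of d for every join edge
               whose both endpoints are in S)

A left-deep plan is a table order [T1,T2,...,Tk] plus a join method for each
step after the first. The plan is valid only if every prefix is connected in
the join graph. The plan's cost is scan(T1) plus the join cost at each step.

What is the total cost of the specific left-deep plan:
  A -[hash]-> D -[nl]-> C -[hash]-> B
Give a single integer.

step 1: scan A: cost=80, card=80
step 2: join D via hash
    card(P join D) = 80*100/(50) = 160
    cost = 80 + 2*100*7 + 80 = 1560
step 3: join C via nl
    card(P join C) = 160*500/(2) = 40000
    cost = 1560 + 160*500 = 81560
step 4: join B via hash
    card(P join B) = 40000*150/(50) = 120000
    cost = 81560 + 2*150*8 + 40000 = 123960

123960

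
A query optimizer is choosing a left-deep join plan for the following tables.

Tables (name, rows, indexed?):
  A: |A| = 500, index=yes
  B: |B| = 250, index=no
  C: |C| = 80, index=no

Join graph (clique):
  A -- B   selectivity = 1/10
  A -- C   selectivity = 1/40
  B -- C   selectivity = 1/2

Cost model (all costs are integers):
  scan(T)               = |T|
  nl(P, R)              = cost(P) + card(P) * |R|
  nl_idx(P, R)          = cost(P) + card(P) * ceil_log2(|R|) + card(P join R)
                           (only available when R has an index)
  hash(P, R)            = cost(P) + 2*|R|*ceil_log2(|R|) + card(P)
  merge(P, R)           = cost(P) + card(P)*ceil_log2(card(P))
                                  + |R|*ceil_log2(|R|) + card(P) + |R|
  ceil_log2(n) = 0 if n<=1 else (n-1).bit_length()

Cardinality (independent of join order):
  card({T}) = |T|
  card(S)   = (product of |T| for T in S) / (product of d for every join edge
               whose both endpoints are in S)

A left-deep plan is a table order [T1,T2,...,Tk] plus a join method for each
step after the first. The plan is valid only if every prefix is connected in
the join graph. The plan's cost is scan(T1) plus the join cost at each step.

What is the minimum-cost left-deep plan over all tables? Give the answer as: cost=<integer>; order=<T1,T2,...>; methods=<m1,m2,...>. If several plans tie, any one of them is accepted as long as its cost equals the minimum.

Selinger DP (subsets sized 1..n):
  {A}: scan cost=500, card=500
  {B}: scan cost=250, card=250
  {C}: scan cost=80, card=80
  {AB}: card=12500; try (B,hash)→5000, (A,merge)→7500, (B,merge)→7750, (A,hash)→9500, (A,nl_idx)→15000, (A,nl)→125250 …(+1); best=5000 via (B,hash)
  {AC}: card=1000; try (A,nl_idx)→1800, (C,hash)→2120, (A,merge)→5720, (C,merge)→6140, (A,hash)→9160, (A,nl)→40080 …(+1); best=1800 via (A,nl_idx)
  {BC}: card=10000; try (C,hash)→1620, (B,merge)→2970, (C,merge)→3140, (B,hash)→4160, (B,nl)→20080, (C,nl)→20250; best=1620 via (C,hash)
  {ABC}: card=12500; try (B,hash)→6800, (B,merge)→15050, (C,hash)→18620, (A,hash)→20620, (A,nl_idx)→104120, (A,merge)→156620 …(+4); best=6800 via (B,hash)

cost=6800; order=C,A,B; methods=nl_idx,hash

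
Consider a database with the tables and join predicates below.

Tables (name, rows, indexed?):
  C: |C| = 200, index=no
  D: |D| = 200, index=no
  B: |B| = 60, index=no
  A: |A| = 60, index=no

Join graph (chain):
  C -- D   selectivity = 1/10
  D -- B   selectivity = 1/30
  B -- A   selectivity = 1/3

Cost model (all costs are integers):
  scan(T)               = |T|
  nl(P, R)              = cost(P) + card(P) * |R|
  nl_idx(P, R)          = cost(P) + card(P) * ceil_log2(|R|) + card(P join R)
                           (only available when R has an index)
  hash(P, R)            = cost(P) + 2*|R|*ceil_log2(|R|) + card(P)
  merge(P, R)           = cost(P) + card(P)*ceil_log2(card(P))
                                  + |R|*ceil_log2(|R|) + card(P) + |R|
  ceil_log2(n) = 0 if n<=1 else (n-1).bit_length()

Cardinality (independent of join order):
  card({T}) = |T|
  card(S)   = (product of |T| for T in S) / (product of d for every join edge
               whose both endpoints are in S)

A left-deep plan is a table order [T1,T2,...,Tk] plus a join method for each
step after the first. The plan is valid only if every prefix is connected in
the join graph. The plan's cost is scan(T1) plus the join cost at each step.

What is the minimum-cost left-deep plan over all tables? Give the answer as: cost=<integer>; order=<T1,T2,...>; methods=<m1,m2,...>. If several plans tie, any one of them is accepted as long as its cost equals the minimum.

cost=13440; order=D,B,A,C; methods=hash,hash,hash

Selinger DP (subsets sized 1..n):
  {C}: scan cost=200, card=200
  {D}: scan cost=200, card=200
  {B}: scan cost=60, card=60
  {A}: scan cost=60, card=60
  {CD}: card=4000; try (D,hash)→3600, (C,hash)→3600, (D,merge)→3800, (C,merge)→3800, (D,nl)→40200, (C,nl)→40200; best=3600 via (D,hash)
  {BD}: card=400; try (B,hash)→1120, (D,merge)→2280, (B,merge)→2420, (D,hash)→3320, (D,nl)→12060, (B,nl)→12200; best=1120 via (B,hash)
  {AB}: card=1200; try (B,hash)→840, (A,hash)→840, (B,merge)→900, (A,merge)→900, (B,nl)→3660, (A,nl)→3660; best=840 via (B,hash)
  {BCD}: card=8000; try (C,hash)→4720, (C,merge)→6920, (B,hash)→8320, (B,merge)→56020, (C,nl)→81120, (B,nl)→243600; best=4720 via (C,hash)
  {ABD}: card=8000; try (A,hash)→2240, (D,hash)→5240, (A,merge)→5540, (D,merge)→17040, (A,nl)→25120, (D,nl)→240840; best=2240 via (A,hash)
  {ABCD}: card=160000; try (C,hash)→13440, (A,hash)→13440, (C,merge)→116040, (A,merge)→117140, (A,nl)→484720, (C,nl)→1602240; best=13440 via (C,hash)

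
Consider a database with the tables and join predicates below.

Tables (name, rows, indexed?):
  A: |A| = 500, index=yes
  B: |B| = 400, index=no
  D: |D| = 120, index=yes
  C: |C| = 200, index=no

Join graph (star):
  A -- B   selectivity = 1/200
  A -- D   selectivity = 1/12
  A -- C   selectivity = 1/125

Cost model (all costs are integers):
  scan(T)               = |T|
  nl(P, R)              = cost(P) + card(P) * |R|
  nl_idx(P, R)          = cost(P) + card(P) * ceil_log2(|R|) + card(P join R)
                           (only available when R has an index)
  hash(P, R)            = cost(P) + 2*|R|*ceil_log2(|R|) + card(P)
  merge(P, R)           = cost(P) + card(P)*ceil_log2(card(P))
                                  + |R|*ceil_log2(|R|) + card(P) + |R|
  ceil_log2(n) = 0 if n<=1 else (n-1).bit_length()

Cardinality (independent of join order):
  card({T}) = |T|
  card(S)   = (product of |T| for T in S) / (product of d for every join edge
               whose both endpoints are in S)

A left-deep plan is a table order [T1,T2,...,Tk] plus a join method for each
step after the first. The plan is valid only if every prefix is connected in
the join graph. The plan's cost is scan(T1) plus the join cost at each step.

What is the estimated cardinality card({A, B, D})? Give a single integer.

10000

Tables in S: A(500), B(400), D(120)
Edges inside S: A-B(d=200), A-D(d=12)
numerator = 500 * 400 * 120 = 24000000
denominator = 200 * 12 = 2400
card(S) = 24000000 / 2400 = 10000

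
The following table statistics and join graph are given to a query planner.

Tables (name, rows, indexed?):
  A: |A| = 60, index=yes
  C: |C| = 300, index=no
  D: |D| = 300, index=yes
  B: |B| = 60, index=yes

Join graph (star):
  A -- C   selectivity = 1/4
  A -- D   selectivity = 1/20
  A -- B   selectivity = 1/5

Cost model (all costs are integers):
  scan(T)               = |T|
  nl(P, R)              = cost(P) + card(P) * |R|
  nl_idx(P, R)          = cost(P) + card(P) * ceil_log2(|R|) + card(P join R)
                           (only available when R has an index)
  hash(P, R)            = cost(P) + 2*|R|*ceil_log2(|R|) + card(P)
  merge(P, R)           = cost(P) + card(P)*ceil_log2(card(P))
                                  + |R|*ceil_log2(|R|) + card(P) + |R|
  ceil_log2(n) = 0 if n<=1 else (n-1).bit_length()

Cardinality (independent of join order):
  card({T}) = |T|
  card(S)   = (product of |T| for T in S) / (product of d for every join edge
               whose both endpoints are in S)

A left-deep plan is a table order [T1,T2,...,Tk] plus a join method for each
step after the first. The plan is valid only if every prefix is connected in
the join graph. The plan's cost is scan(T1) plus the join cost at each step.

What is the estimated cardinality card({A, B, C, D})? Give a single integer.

810000

Tables in S: A(60), B(60), C(300), D(300)
Edges inside S: A-C(d=4), A-D(d=20), A-B(d=5)
numerator = 60 * 60 * 300 * 300 = 324000000
denominator = 4 * 20 * 5 = 400
card(S) = 324000000 / 400 = 810000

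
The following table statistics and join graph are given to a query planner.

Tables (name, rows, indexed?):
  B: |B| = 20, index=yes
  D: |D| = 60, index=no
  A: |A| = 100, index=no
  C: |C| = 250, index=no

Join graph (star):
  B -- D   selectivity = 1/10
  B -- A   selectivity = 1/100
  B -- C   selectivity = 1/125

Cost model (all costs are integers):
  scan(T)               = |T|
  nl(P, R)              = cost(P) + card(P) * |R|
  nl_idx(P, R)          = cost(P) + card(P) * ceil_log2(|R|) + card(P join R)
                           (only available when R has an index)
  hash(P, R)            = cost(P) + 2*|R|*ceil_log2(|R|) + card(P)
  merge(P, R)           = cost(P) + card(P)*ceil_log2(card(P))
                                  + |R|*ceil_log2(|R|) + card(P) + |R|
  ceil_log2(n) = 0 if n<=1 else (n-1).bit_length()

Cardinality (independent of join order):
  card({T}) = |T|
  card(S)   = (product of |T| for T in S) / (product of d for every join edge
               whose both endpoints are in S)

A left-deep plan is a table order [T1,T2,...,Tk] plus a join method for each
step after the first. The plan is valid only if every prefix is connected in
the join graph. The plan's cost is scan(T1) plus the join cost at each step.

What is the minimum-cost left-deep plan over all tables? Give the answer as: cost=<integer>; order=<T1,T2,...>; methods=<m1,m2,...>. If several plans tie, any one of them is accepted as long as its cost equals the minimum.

Selinger DP (subsets sized 1..n):
  {B}: scan cost=20, card=20
  {D}: scan cost=60, card=60
  {A}: scan cost=100, card=100
  {C}: scan cost=250, card=250
  {BD}: card=120; try (B,hash)→320, (B,nl_idx)→480, (D,merge)→560, (B,merge)→600, (D,hash)→760, (D,nl)→1220 …(+1); best=320 via (B,hash)
  {AB}: card=20; try (B,hash)→400, (B,nl_idx)→620, (A,merge)→940, (B,merge)→1020, (A,hash)→1440, (A,nl)→2020 …(+1); best=400 via (B,hash)
  {BC}: card=40; try (B,hash)→700, (B,nl_idx)→1540, (C,merge)→2390, (B,merge)→2620, (C,hash)→4040, (C,nl)→5020 …(+1); best=700 via (B,hash)
  {ABD}: card=120; try (D,merge)→940, (D,hash)→1140, (D,nl)→1600, (A,hash)→1840, (A,merge)→2080, (A,nl)→12320; best=940 via (D,merge)
  {BCD}: card=240; try (D,merge)→1400, (D,hash)→1460, (D,nl)→3100, (C,merge)→3530, (C,hash)→4440, (C,nl)→30320; best=1400 via (D,merge)
  {ABC}: card=40; try (A,merge)→1780, (A,hash)→2140, (C,merge)→2770, (C,hash)→4420, (A,nl)→4700, (C,nl)→5400; best=1780 via (A,merge)
  {ABCD}: card=240; try (D,merge)→2480, (D,hash)→2540, (A,hash)→3040, (C,merge)→4150, (D,nl)→4180, (A,merge)→4360 …(+3); best=2480 via (D,merge)

cost=2480; order=C,B,A,D; methods=hash,merge,merge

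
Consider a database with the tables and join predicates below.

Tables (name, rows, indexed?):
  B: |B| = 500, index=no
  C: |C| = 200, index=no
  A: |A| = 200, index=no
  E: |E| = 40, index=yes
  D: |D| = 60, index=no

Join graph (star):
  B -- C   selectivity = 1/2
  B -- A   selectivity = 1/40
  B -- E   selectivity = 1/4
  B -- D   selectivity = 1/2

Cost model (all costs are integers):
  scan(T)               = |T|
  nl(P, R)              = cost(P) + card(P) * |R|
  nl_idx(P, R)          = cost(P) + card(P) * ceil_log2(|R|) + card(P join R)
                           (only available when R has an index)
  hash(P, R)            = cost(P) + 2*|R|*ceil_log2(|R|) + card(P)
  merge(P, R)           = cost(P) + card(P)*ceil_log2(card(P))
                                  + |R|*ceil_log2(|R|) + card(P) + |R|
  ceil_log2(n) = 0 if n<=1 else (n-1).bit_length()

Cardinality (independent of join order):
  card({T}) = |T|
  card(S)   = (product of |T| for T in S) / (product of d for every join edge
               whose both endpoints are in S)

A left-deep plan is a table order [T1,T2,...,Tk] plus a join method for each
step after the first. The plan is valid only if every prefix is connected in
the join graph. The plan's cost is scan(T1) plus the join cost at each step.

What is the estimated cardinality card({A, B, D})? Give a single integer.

75000

Tables in S: A(200), B(500), D(60)
Edges inside S: B-A(d=40), B-D(d=2)
numerator = 200 * 500 * 60 = 6000000
denominator = 40 * 2 = 80
card(S) = 6000000 / 80 = 75000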